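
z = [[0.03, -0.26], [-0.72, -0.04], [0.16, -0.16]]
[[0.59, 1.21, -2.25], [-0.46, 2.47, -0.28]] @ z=[[-1.21, 0.16], [-1.84, 0.07]]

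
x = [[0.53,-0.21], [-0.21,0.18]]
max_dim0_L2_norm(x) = 0.57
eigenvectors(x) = [[0.91, 0.42], [-0.42, 0.91]]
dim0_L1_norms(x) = [0.74, 0.39]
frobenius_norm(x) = 0.63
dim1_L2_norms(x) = [0.57, 0.28]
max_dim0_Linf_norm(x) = 0.53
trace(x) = 0.71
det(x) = 0.05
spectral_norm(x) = 0.63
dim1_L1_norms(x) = [0.74, 0.39]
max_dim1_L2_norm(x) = 0.57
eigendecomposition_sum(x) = [[0.52,-0.24], [-0.24,0.11]] + [[0.01, 0.03],[0.03, 0.07]]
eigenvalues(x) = [0.63, 0.08]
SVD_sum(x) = [[0.52, -0.24], [-0.24, 0.11]] + [[0.01, 0.03], [0.03, 0.07]]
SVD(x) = [[-0.91, 0.42], [0.42, 0.91]] @ diag([0.6283587386567329, 0.0816412613432671]) @ [[-0.91, 0.42], [0.42, 0.91]]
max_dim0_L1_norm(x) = 0.74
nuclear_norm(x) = 0.71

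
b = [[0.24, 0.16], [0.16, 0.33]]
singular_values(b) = [0.45, 0.12]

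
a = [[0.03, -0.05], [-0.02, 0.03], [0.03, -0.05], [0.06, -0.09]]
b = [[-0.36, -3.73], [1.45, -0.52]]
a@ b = [[-0.08, -0.09], [0.05, 0.06], [-0.08, -0.09], [-0.15, -0.18]]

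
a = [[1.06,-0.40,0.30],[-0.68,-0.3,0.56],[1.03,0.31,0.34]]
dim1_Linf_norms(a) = [1.06, 0.68, 1.03]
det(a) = -0.59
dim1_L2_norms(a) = [1.17, 0.93, 1.13]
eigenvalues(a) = [-0.81, 1.38, 0.52]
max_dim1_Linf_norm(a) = 1.06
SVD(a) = [[-0.66, -0.49, -0.58], [0.37, -0.87, 0.31], [-0.66, -0.01, 0.76]] @ diag([1.6393351633649553, 0.7862305258706883, 0.4545566877126497]) @ [[-0.99, -0.03, -0.13], [0.09, 0.58, -0.81], [-0.10, 0.82, 0.57]]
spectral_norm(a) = 1.64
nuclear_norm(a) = 2.88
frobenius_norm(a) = 1.87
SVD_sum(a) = [[1.07, 0.03, 0.14], [-0.61, -0.02, -0.08], [1.07, 0.03, 0.14]] + [[-0.03, -0.22, 0.31], [-0.06, -0.4, 0.56], [-0.00, -0.00, 0.01]] + [[0.03, -0.21, -0.15], [-0.01, 0.12, 0.08], [-0.03, 0.28, 0.2]]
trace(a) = 1.10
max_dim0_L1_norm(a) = 2.77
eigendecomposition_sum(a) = [[-0.11, -0.15, 0.1], [-0.38, -0.51, 0.35], [0.2, 0.27, -0.19]] + [[1.16, -0.24, 0.21], [-0.1, 0.02, -0.02], [1.12, -0.23, 0.2]] + [[0.01, -0.01, -0.01],[-0.21, 0.19, 0.23],[-0.29, 0.27, 0.33]]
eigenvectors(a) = [[0.26, 0.72, -0.03],[0.85, -0.06, 0.58],[-0.46, 0.69, 0.82]]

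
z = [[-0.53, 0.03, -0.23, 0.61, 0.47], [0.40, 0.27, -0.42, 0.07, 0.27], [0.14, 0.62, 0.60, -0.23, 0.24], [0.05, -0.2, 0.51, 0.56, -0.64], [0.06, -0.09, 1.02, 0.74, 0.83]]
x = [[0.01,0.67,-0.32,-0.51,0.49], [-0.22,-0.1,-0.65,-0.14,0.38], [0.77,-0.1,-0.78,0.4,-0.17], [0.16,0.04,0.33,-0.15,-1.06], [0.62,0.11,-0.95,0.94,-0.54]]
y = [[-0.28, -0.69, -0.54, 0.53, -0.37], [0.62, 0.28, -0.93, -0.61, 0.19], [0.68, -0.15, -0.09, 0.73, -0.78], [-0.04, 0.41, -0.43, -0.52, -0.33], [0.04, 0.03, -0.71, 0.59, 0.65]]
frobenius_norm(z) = 2.37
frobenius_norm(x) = 2.62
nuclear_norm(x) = 5.03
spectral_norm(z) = 1.65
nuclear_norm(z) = 4.83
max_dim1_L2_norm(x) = 1.57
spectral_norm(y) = 1.57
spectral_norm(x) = 1.94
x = z @ y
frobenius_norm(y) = 2.58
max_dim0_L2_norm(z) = 1.37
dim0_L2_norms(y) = [0.96, 0.86, 1.36, 1.34, 1.15]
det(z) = -0.49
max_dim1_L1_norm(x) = 3.16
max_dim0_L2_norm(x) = 1.46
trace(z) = 1.73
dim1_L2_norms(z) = [0.96, 0.7, 0.94, 1.01, 1.51]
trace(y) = 0.04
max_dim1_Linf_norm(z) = 1.02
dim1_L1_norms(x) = [2.0, 1.49, 2.22, 1.74, 3.16]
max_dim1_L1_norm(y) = 2.63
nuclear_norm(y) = 5.35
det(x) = -0.40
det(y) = 0.80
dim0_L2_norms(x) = [1.03, 0.69, 1.46, 1.16, 1.35]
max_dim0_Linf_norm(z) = 1.02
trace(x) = -1.56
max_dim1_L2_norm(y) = 1.32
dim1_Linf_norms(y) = [0.69, 0.93, 0.78, 0.52, 0.71]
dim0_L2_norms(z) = [0.68, 0.71, 1.37, 1.14, 1.2]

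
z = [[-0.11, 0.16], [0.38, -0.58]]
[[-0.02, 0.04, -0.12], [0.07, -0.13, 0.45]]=z@[[-0.28, -0.72, -0.0], [-0.31, -0.24, -0.77]]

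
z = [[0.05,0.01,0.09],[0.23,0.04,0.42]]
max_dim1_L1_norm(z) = 0.69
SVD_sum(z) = [[0.05, 0.01, 0.09], [0.23, 0.04, 0.42]] + [[0.00, 0.0, -0.00], [-0.00, -0.00, 0.00]]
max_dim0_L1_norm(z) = 0.51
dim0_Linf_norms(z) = [0.23, 0.04, 0.42]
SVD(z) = [[-0.21, -0.98], [-0.98, 0.21]] @ diag([0.4915259554489309, 0.0014950317774445696]) @ [[-0.48, -0.08, -0.87], [-0.32, -0.91, 0.26]]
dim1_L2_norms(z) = [0.1, 0.48]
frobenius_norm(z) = 0.49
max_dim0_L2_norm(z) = 0.43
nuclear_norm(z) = 0.49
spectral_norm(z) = 0.49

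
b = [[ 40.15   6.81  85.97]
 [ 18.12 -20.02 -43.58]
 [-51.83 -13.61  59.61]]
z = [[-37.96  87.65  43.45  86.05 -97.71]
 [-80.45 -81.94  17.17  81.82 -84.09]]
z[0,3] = 86.05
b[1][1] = -20.02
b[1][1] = -20.02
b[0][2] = 85.97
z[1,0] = -80.45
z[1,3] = 81.82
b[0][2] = 85.97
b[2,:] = [-51.83, -13.61, 59.61]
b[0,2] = 85.97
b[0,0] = 40.15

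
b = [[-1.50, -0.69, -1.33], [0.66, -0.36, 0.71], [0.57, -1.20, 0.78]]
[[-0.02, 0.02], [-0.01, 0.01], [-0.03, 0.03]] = b @ [[0.02, -0.02], [0.02, -0.02], [-0.02, 0.02]]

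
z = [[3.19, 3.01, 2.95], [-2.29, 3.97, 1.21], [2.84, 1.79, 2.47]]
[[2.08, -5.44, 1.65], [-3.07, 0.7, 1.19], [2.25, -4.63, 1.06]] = z @ [[0.68,-0.90,0.23],  [-0.54,-0.11,0.49],  [0.52,-0.76,-0.19]]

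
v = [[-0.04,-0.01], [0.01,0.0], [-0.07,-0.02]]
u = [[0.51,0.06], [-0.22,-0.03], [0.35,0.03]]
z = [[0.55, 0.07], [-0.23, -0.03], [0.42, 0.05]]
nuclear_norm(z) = 0.74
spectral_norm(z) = 0.73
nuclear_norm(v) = 0.09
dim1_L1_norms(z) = [0.62, 0.26, 0.47]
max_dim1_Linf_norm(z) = 0.55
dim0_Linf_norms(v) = [0.07, 0.02]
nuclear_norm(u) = 0.67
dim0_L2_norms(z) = [0.73, 0.09]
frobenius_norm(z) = 0.73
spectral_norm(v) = 0.08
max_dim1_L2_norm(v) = 0.07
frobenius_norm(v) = 0.08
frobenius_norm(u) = 0.66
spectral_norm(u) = 0.66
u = z + v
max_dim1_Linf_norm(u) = 0.51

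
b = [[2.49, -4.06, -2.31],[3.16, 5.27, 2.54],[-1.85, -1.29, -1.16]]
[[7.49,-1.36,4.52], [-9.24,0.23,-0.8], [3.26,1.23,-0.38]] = b@[[-0.05, -0.36, 0.76], [-0.88, 1.07, -0.39], [-1.75, -1.68, -0.45]]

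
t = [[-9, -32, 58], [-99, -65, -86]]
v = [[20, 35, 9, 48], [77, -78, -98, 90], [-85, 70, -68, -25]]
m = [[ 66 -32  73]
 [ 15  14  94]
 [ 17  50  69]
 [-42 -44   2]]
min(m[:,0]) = -42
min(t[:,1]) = -65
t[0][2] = 58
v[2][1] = 70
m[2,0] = 17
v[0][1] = 35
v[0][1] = 35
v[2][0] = -85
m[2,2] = 69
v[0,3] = 48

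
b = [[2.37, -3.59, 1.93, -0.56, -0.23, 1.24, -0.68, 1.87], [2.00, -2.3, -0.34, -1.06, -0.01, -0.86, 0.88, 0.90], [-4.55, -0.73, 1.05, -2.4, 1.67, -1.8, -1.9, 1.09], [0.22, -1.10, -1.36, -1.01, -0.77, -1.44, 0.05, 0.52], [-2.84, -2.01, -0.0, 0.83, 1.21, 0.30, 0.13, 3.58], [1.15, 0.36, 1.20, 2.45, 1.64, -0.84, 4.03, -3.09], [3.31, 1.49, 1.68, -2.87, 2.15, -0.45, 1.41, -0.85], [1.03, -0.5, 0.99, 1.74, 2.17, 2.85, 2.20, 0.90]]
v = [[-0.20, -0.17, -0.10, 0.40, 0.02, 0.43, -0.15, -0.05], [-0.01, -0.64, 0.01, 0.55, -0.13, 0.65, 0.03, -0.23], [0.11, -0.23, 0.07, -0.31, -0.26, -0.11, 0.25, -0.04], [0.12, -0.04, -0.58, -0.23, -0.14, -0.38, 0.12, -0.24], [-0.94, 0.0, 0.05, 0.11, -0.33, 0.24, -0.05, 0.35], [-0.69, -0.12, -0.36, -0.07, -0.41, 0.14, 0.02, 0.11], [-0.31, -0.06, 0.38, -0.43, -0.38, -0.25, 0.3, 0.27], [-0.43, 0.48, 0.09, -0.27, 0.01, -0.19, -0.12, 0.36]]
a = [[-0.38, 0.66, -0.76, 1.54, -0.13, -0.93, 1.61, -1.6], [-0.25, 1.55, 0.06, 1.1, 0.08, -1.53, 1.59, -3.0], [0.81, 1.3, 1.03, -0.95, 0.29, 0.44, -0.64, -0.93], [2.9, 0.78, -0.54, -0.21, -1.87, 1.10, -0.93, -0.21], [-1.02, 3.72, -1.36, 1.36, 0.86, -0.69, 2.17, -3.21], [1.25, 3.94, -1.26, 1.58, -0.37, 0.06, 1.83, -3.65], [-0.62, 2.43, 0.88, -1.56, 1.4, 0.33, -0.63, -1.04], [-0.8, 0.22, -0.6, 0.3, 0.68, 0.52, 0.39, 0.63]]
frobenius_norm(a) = 11.67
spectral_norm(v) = 1.52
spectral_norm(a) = 9.60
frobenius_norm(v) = 2.47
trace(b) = 2.79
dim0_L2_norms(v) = [1.31, 0.86, 0.8, 0.94, 0.73, 0.97, 0.46, 0.67]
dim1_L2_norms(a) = [3.09, 4.19, 2.42, 3.87, 5.9, 6.16, 3.61, 1.56]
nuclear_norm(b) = 33.90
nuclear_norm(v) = 4.91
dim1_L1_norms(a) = [7.61, 9.16, 6.39, 8.54, 14.39, 13.94, 8.89, 4.14]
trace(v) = -0.53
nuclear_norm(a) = 21.20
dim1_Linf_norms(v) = [0.43, 0.65, 0.31, 0.58, 0.94, 0.69, 0.43, 0.48]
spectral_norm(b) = 8.87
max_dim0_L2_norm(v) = 1.31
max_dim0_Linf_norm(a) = 3.94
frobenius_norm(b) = 14.41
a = v @ b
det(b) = -999.74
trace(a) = 2.91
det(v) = 0.00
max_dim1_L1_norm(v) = 2.38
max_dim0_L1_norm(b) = 17.47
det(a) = 0.00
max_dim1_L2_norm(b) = 6.24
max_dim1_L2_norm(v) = 1.1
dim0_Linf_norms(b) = [4.55, 3.59, 1.93, 2.87, 2.17, 2.85, 4.03, 3.58]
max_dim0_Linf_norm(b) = 4.55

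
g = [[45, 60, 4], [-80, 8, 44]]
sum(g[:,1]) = 68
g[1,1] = 8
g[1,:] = [-80, 8, 44]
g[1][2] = 44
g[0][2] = 4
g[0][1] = 60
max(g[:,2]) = 44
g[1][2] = 44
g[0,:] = [45, 60, 4]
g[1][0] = -80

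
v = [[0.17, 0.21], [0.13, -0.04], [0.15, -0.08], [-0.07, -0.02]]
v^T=[[0.17, 0.13, 0.15, -0.07],[0.21, -0.04, -0.08, -0.02]]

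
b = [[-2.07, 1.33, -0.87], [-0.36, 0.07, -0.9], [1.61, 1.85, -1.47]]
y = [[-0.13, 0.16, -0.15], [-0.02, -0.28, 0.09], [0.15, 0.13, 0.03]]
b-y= [[-1.94, 1.17, -0.72], [-0.34, 0.35, -0.99], [1.46, 1.72, -1.50]]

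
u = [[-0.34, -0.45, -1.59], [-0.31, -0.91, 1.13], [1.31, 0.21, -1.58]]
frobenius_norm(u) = 3.05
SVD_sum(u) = [[0.46, 0.18, -1.19], [-0.45, -0.18, 1.19], [0.69, 0.27, -1.81]] + [[-0.79, -0.64, -0.40],[-0.25, -0.2, -0.13],[0.36, 0.29, 0.18]] + [[-0.01, 0.01, -0.00], [0.39, -0.53, 0.07], [0.26, -0.35, 0.05]]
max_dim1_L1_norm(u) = 3.1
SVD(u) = [[0.48, 0.88, -0.01], [-0.48, 0.28, 0.83], [0.73, -0.4, 0.55]] @ diag([2.668082438670767, 1.2455293161284298, 0.7961738648820981]) @ [[0.35,0.14,-0.92],[-0.72,-0.58,-0.37],[0.59,-0.80,0.11]]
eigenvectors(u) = [[(0.69+0j), (0.69-0j), (-0.22+0j)],[-0.43-0.16j, (-0.43+0.16j), 0.89+0.00j],[(0.3-0.47j), (0.3+0.47j), (-0.39+0j)]]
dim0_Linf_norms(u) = [1.31, 0.91, 1.59]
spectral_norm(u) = 2.67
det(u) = -2.65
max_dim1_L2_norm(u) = 2.06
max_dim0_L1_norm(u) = 4.3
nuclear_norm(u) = 4.71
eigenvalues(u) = [(-0.75+1.2j), (-0.75-1.2j), (-1.33+0j)]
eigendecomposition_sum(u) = [[(-0.3+0.81j), (-0.39-0.04j), -0.74-0.54j],  [(0.37-0.43j), 0.24+0.11j, 0.33+0.50j],  [0.43+0.56j, -0.20+0.26j, -0.69+0.27j]] + [[-0.30-0.81j, -0.39+0.04j, (-0.74+0.54j)], [0.37+0.43j, 0.24-0.11j, (0.33-0.5j)], [(0.43-0.56j), (-0.2-0.26j), (-0.69-0.27j)]] + [[(0.26+0j),  (0.34+0j),  (-0.11-0j)], [(-1.06-0j),  (-1.38-0j),  (0.47+0j)], [0.46+0.00j,  (0.6+0j),  (-0.2-0j)]]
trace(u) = -2.83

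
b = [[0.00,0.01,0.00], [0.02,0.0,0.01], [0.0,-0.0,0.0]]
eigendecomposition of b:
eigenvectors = [[0.58,-0.58,-0.45],[0.82,0.82,-0.00],[0.00,0.00,0.89]]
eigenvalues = [0.01, -0.01, 0.0]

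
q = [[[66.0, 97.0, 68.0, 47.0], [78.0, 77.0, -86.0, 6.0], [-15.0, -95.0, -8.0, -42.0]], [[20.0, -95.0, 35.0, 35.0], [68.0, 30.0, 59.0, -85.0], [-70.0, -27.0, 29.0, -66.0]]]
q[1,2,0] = -70.0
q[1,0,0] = 20.0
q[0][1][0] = 78.0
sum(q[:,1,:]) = 147.0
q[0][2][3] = -42.0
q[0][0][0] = 66.0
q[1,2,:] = [-70.0, -27.0, 29.0, -66.0]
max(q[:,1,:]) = 78.0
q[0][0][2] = 68.0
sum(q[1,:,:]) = -67.0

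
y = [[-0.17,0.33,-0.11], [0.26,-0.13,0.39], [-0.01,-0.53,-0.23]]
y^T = [[-0.17, 0.26, -0.01], [0.33, -0.13, -0.53], [-0.11, 0.39, -0.23]]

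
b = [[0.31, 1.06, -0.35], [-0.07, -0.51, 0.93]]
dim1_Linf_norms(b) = [1.06, 0.93]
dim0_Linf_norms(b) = [0.31, 1.06, 0.93]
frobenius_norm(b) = 1.57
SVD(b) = [[-0.75, 0.66], [0.66, 0.75]] @ diag([1.4595113581312635, 0.58474489778521]) @ [[-0.19, -0.78, 0.60], [0.26, 0.55, 0.79]]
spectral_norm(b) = 1.46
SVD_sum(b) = [[0.21,0.85,-0.66],  [-0.18,-0.75,0.58]] + [[0.10,0.21,0.31], [0.11,0.24,0.35]]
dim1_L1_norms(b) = [1.72, 1.51]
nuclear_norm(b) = 2.04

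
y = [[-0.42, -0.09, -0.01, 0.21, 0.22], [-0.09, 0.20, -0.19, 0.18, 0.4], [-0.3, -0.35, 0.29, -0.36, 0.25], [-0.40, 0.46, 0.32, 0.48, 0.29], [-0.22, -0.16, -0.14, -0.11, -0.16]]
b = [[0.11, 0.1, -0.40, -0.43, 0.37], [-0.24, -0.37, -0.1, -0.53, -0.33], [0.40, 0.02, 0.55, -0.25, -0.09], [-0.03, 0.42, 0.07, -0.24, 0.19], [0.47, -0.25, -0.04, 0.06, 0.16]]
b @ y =[[0.16,-0.11,-0.33,-0.06,-0.22], [0.45,-0.21,-0.08,-0.30,-0.33], [-0.21,-0.33,0.08,-0.22,0.18], [0.01,-0.08,-0.16,-0.09,0.08], [-0.22,-0.08,0.03,0.08,-0.01]]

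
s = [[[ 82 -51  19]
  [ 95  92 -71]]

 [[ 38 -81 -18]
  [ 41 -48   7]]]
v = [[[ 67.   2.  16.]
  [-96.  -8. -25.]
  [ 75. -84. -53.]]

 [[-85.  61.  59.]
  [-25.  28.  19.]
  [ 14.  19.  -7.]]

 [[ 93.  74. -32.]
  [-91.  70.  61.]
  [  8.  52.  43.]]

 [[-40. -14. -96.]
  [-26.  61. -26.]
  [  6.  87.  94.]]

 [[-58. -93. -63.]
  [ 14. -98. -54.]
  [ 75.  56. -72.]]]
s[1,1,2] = 7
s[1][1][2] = 7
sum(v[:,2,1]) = 130.0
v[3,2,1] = 87.0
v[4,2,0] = 75.0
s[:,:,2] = [[19, -71], [-18, 7]]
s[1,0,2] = -18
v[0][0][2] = 16.0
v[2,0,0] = 93.0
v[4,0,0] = -58.0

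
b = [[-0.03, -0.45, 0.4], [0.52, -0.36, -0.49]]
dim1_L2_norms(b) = [0.6, 0.8]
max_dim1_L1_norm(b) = 1.37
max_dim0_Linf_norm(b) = 0.52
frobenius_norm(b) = 1.00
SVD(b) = [[-0.17, 0.99], [0.99, 0.17]] @ diag([0.8054330430658371, 0.5956321122452225]) @ [[0.64,-0.34,-0.68],[0.1,-0.85,0.52]]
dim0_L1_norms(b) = [0.55, 0.81, 0.89]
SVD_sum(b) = [[-0.09, 0.05, 0.09], [0.51, -0.27, -0.54]] + [[0.06, -0.5, 0.31], [0.01, -0.09, 0.05]]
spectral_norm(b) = 0.81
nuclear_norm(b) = 1.40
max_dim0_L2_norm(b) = 0.63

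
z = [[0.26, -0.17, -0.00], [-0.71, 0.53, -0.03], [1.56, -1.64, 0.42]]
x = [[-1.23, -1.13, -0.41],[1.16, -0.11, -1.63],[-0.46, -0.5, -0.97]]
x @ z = [[-0.16,0.28,-0.14], [-2.16,2.42,-0.68], [-1.28,1.4,-0.39]]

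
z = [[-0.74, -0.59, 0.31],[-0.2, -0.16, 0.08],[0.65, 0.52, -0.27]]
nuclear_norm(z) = 1.36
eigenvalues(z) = [(-1.17+0j), (-0+0j), (-0-0j)]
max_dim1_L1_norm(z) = 1.64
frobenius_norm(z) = 1.35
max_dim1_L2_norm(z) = 1.0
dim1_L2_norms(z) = [1.0, 0.27, 0.88]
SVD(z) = [[-0.74,0.48,0.48], [-0.20,-0.83,0.52], [0.65,0.29,0.71]] @ diag([1.3526213133139098, 0.0038729509205424886, 0.0007635575424836901]) @ [[0.74,0.59,-0.31], [0.12,0.34,0.93], [-0.66,0.73,-0.18]]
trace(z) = -1.17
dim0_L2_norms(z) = [1.01, 0.8, 0.42]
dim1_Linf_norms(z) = [0.74, 0.2, 0.65]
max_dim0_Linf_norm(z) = 0.74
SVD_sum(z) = [[-0.74, -0.59, 0.31], [-0.2, -0.16, 0.08], [0.65, 0.52, -0.27]] + [[0.0, 0.00, 0.00], [-0.00, -0.00, -0.00], [0.00, 0.00, 0.00]] + [[-0.00, 0.0, -0.0], [-0.00, 0.0, -0.0], [-0.00, 0.0, -0.00]]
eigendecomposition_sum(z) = [[-0.74+0.00j, (-0.59+0j), (0.31+0j)],[-0.20+0.00j, -0.16+0.00j, 0.08+0.00j],[0.65-0.00j, (0.52-0j), (-0.27-0j)]] + [[0j, -0j, 0j],[-0.00-0.00j, -0.00+0.00j, -0.00-0.00j],[-0.00+0.00j, 0.00+0.00j, 0.00+0.00j]] + [[0.00-0.00j, 0.00+0.00j, -0j], [(-0+0j), (-0-0j), -0.00+0.00j], [-0.00-0.00j, 0.00-0.00j, -0j]]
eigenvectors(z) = [[-0.74+0.00j, 0.57+0.17j, 0.57-0.17j], [(-0.2+0j), (-0.69+0j), -0.69-0.00j], [(0.65+0j), 0.05+0.41j, 0.05-0.41j]]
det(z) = -0.00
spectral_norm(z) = 1.35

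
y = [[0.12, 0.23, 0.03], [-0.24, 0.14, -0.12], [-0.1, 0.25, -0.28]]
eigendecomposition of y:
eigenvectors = [[0.07+0.64j, (0.07-0.64j), -0.21+0.00j], [(-0.65+0j), (-0.65-0j), (0.18+0j)], [(-0.39+0.09j), (-0.39-0.09j), 0.96+0.00j]]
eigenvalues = [(0.1+0.25j), (0.1-0.25j), (-0.21+0j)]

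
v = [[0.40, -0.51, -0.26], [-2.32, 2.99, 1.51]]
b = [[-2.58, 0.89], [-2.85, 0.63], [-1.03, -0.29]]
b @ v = [[-3.1, 3.98, 2.01],[-2.60, 3.34, 1.69],[0.26, -0.34, -0.17]]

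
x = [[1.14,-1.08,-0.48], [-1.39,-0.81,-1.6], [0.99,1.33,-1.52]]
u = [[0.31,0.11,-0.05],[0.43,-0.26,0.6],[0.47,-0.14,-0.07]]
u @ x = [[0.15,-0.49,-0.25], [1.45,0.54,-0.7], [0.66,-0.49,0.1]]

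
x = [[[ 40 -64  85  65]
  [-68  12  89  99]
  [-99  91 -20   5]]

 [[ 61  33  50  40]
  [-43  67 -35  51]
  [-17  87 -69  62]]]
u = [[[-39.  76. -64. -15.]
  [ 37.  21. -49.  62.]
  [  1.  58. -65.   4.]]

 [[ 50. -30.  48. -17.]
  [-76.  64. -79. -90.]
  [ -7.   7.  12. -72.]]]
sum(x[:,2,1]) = 178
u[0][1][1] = 21.0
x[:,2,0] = [-99, -17]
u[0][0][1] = 76.0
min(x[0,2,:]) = -99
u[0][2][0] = 1.0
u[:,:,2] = [[-64.0, -49.0, -65.0], [48.0, -79.0, 12.0]]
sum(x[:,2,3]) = 67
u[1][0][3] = -17.0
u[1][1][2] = -79.0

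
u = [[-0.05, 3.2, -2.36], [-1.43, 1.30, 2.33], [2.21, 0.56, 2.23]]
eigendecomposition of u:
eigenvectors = [[0.76+0.00j,  0.76-0.00j,  0.17+0.00j], [(-0.09+0.49j),  -0.09-0.49j,  (0.69+0j)], [(-0.17-0.39j),  -0.17+0.39j,  (0.7+0j)]]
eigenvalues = [(0.08+3.26j), (0.08-3.26j), (3.31+0j)]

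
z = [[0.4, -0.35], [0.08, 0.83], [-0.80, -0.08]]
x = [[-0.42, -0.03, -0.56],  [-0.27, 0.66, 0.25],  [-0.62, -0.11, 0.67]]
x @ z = [[0.28, 0.17], [-0.26, 0.62], [-0.79, 0.07]]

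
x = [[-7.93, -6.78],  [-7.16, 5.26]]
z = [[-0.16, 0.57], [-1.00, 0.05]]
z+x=[[-8.09,-6.21], [-8.16,5.31]]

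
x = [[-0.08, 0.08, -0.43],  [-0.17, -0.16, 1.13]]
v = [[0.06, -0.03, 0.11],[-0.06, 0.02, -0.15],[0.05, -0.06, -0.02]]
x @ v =[[-0.03, 0.03, -0.01],[0.06, -0.07, -0.02]]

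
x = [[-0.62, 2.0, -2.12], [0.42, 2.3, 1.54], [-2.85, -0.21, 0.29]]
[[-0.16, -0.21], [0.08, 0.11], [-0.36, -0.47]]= x@[[0.13, 0.17], [-0.01, -0.01], [0.03, 0.04]]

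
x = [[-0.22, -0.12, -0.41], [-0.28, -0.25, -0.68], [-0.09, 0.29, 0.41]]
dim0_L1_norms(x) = [0.59, 0.66, 1.5]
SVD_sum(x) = [[-0.13, -0.17, -0.42], [-0.21, -0.29, -0.68], [0.12, 0.17, 0.4]] + [[-0.09,0.05,0.01], [-0.07,0.04,0.00], [-0.21,0.12,0.01]] + [[0.00, 0.00, -0.00], [-0.00, -0.0, 0.0], [-0.0, -0.00, 0.00]]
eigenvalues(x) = [-0.11, -0.05, 0.1]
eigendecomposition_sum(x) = [[-1.03, 0.46, -0.21], [-1.69, 0.76, -0.34], [0.76, -0.34, 0.16]] + [[0.53,-0.32,-0.0], [0.95,-0.58,-0.01], [-0.50,0.30,0.00]] + [[0.28, -0.26, -0.2], [0.46, -0.43, -0.33], [-0.35, 0.33, 0.25]]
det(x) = 0.00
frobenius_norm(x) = 1.05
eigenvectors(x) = [[-0.48, 0.44, -0.43],[-0.80, 0.80, -0.72],[0.36, -0.42, 0.55]]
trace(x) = -0.06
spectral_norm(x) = 1.01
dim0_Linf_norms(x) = [0.28, 0.29, 0.68]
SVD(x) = [[-0.46,0.38,-0.8], [-0.77,0.28,0.58], [0.44,0.88,0.16]] @ diag([1.0081666010143553, 0.2794568148810786, 0.0019983032014319426]) @ [[0.27, 0.37, 0.89], [-0.86, 0.50, 0.06], [-0.42, -0.78, 0.46]]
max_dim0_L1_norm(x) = 1.5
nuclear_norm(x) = 1.29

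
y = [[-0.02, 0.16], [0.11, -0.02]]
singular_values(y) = [0.17, 0.1]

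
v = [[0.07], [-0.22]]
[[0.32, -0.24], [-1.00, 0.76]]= v @[[4.54, -3.47]]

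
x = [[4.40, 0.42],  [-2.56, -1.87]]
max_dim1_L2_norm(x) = 4.42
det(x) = -7.15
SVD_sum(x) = [[4.2, 1.16],  [-2.86, -0.79]] + [[0.2,-0.74], [0.30,-1.08]]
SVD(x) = [[-0.83,  0.56], [0.56,  0.83]] @ diag([5.267135922995107, 1.3580055849275725]) @ [[-0.96, -0.27], [0.27, -0.96]]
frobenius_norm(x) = 5.44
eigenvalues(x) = [4.22, -1.69]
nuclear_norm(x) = 6.63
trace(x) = 2.53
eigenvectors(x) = [[0.92, -0.07], [-0.39, 1.0]]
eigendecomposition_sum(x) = [[4.35, 0.30], [-1.83, -0.13]] + [[0.05, 0.12], [-0.73, -1.74]]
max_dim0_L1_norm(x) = 6.96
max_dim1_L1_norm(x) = 4.82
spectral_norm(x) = 5.27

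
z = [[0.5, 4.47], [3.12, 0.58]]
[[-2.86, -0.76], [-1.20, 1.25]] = z @ [[-0.27, 0.44], [-0.61, -0.22]]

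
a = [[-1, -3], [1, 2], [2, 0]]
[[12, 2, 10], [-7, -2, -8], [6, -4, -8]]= a @ [[3, -2, -4], [-5, 0, -2]]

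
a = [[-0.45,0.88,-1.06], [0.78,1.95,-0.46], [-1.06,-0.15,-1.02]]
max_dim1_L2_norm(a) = 2.15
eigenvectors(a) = [[0.62,-0.66,0.35],[-0.03,0.41,0.92],[0.79,0.63,-0.15]]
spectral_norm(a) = 2.37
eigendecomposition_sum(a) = [[-0.73, 0.14, -0.87],[0.04, -0.01, 0.04],[-0.94, 0.17, -1.10]] + [[0.00, -0.00, -0.00], [-0.00, 0.00, 0.00], [-0.0, 0.00, 0.0]] + [[0.28,0.74,-0.19], [0.74,1.96,-0.50], [-0.12,-0.32,0.08]]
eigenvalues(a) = [-1.85, 0.0, 2.32]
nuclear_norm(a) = 4.19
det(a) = -0.01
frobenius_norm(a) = 2.98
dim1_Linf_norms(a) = [1.06, 1.95, 1.06]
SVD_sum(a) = [[0.21, 1.02, -0.45], [0.38, 1.87, -0.83], [0.01, 0.07, -0.03]] + [[-0.66, -0.13, -0.61], [0.4, 0.08, 0.37], [-1.07, -0.22, -0.99]] + [[0.00, -0.0, -0.00], [-0.00, 0.00, 0.00], [-0.0, 0.0, 0.0]]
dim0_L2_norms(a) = [1.39, 2.14, 1.54]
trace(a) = 0.48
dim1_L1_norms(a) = [2.39, 3.19, 2.23]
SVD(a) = [[0.48,  -0.50,  -0.72],[0.88,  0.3,  0.37],[0.03,  -0.81,  0.58]] @ diag([2.3675936063114156, 1.8176889569721395, 0.0027149686621826753]) @ [[0.18, 0.9, -0.4], [0.73, 0.15, 0.67], [-0.66, 0.41, 0.63]]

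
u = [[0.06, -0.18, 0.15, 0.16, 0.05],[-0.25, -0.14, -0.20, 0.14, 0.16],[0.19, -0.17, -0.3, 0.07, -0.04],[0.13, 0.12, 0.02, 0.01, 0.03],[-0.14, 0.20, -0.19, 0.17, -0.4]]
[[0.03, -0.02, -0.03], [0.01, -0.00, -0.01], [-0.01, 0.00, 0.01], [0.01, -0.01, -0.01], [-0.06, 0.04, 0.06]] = u @ [[0.04, -0.03, -0.04], [-0.02, 0.01, 0.02], [0.05, -0.03, -0.05], [0.04, -0.03, -0.05], [0.12, -0.08, -0.13]]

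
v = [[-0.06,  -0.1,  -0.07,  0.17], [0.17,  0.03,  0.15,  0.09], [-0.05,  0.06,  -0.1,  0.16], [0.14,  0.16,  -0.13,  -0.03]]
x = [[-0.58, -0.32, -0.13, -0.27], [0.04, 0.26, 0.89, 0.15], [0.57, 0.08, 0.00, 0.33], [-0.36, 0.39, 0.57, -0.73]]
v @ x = [[-0.07, 0.05, 0.02, -0.15], [-0.04, 0.0, 0.06, -0.06], [-0.08, 0.09, 0.15, -0.13], [-0.14, -0.03, 0.11, -0.03]]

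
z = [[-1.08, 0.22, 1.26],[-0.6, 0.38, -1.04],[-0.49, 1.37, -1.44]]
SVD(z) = [[0.34, 0.94, -0.0], [-0.47, 0.17, -0.86], [-0.81, 0.29, 0.50]] @ diag([2.440339479246024, 1.5456948017436098, 0.484325103516248]) @ [[0.13,  -0.50,  0.86], [-0.82,  0.44,  0.38], [0.56,  0.75,  0.35]]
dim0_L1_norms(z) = [2.17, 1.97, 3.74]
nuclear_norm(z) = 4.47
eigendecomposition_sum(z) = [[-0.61-0.00j, -1.15+0.00j, 1.36-0.00j], [(-0.2-0j), -0.39+0.00j, 0.46-0.00j], [0.06+0.00j, 0.11-0.00j, (-0.12+0j)]] + [[(-0.24+0.22j), (0.69-0.42j), (-0.05+0.82j)], [(-0.2-0.21j), 0.38+0.62j, (-0.75-0.04j)], [(-0.27-0.08j), 0.63+0.34j, -0.66+0.33j]] + [[-0.24-0.22j, (0.69+0.42j), (-0.05-0.82j)], [(-0.2+0.21j), 0.38-0.62j, -0.75+0.04j], [-0.27+0.08j, (0.63-0.34j), -0.66-0.33j]]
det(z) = -1.83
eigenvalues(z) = [(-1.12+0j), (-0.51+1.17j), (-0.51-1.17j)]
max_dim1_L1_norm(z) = 3.3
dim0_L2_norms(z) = [1.33, 1.44, 2.18]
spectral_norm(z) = 2.44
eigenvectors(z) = [[0.94+0.00j, 0.62+0.00j, (0.62-0j)], [0.32+0.00j, 0.00+0.56j, -0.56j], [(-0.09+0j), (0.28+0.48j), (0.28-0.48j)]]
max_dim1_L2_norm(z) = 2.05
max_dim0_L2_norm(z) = 2.18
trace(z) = -2.14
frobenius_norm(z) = 2.93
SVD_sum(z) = [[0.11,-0.41,0.71], [-0.15,0.58,-0.99], [-0.26,0.99,-1.70]] + [[-1.19, 0.63, 0.55],[-0.22, 0.12, 0.10],[-0.37, 0.20, 0.17]] + [[-0.0, -0.0, -0.0], [-0.24, -0.31, -0.15], [0.14, 0.18, 0.09]]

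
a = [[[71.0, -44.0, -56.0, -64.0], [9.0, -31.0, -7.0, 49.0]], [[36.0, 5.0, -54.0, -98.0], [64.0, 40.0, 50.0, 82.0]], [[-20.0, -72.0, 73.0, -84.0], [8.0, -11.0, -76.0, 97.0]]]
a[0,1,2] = -7.0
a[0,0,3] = -64.0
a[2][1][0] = 8.0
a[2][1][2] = -76.0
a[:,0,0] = [71.0, 36.0, -20.0]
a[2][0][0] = -20.0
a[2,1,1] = -11.0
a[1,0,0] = 36.0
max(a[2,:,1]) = -11.0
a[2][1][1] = -11.0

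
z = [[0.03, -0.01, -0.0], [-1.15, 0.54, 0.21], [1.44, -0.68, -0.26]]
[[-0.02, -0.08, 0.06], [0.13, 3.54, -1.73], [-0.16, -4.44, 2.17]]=z @ [[-1.14, -2.01, 2.22], [-1.36, 1.96, 1.02], [-2.14, 0.82, 1.30]]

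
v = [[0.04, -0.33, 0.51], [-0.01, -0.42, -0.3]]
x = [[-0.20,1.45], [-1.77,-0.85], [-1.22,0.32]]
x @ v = [[-0.02, -0.54, -0.54], [-0.06, 0.94, -0.65], [-0.05, 0.27, -0.72]]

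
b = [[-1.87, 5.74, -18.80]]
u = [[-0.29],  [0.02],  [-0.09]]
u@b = [[0.54, -1.66, 5.45], [-0.04, 0.11, -0.38], [0.17, -0.52, 1.69]]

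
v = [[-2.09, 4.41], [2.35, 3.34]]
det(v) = -17.344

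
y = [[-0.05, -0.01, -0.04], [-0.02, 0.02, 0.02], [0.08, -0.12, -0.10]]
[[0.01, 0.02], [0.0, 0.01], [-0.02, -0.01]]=y@[[-0.09,-0.44], [0.37,-0.35], [-0.31,0.17]]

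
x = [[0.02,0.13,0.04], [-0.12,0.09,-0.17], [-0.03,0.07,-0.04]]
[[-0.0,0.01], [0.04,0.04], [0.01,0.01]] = x@[[-0.19, -0.26], [0.04, 0.09], [-0.09, 0.02]]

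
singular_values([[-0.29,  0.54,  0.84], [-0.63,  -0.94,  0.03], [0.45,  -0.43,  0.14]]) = [1.25, 0.94, 0.57]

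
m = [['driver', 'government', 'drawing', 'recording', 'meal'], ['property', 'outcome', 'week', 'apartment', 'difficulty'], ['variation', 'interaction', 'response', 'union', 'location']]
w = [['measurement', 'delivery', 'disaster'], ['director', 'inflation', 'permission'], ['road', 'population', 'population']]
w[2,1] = 'population'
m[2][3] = 'union'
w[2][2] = 'population'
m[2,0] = 'variation'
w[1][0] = 'director'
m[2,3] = 'union'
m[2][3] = 'union'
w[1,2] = 'permission'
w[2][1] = 'population'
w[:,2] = ['disaster', 'permission', 'population']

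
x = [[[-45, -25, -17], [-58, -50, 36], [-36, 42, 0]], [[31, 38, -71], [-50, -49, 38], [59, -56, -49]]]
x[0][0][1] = -25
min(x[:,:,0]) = -58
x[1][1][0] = -50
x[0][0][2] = -17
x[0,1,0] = -58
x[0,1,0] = -58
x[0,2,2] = 0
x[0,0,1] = -25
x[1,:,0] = [31, -50, 59]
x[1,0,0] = 31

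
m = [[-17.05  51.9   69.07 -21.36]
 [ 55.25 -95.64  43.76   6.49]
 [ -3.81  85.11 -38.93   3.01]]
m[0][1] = 51.9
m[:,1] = [51.9, -95.64, 85.11]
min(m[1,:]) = -95.64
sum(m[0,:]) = 82.55999999999999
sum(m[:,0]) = 34.39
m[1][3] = 6.49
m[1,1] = -95.64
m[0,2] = 69.07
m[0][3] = -21.36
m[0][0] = -17.05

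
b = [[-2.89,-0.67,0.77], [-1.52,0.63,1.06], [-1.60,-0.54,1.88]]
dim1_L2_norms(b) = [3.06, 1.96, 2.53]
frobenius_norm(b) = 4.43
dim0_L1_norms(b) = [6.01, 1.84, 3.71]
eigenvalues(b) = [(-2.82+0j), (1.22+0.31j), (1.22-0.31j)]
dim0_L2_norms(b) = [3.64, 1.07, 2.29]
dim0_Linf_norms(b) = [2.89, 0.67, 1.88]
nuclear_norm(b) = 6.25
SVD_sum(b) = [[-2.54,-0.36,1.46], [-1.51,-0.22,0.87], [-2.04,-0.29,1.17]] + [[-0.36, -0.27, -0.7], [0.19, 0.14, 0.36], [0.31, 0.23, 0.6]] + [[0.01, -0.04, 0.01],[-0.2, 0.71, -0.17],[0.13, -0.48, 0.11]]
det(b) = -4.45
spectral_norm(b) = 4.17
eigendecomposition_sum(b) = [[(-2.88-0j),  (-0.47-0j),  (0.58+0j)], [-0.94-0.00j,  (-0.15-0j),  (0.19+0j)], [-1.09-0.00j,  -0.18-0.00j,  0.22+0.00j]] + [[(-0-0.05j), -0.10-0.03j, 0.10+0.15j], [(-0.29+0.3j), 0.39+0.88j, (0.44-1.55j)], [(-0.26+0.02j), (-0.18+0.56j), (0.83-0.52j)]] + [[(-0+0.05j),(-0.1+0.03j),(0.1-0.15j)],[-0.29-0.30j,(0.39-0.88j),0.44+1.55j],[(-0.26-0.02j),(-0.18-0.56j),0.83+0.52j]]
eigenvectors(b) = [[0.90+0.00j, -0.06+0.07j, (-0.06-0.07j)], [(0.29+0j), (0.85+0j), (0.85-0j)], [(0.34+0j), 0.38+0.35j, 0.38-0.35j]]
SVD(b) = [[-0.71, 0.71, 0.04], [-0.42, -0.37, -0.83], [-0.57, -0.60, 0.56]] @ diag([4.172515735928656, 1.1722987991470364, 0.9091908264749238]) @ [[0.86, 0.12, -0.49], [-0.44, -0.32, -0.84], [0.26, -0.94, 0.22]]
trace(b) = -0.38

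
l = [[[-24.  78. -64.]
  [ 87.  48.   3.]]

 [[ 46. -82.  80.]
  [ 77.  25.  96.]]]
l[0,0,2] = -64.0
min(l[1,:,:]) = -82.0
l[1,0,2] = 80.0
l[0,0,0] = -24.0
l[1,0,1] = -82.0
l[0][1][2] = 3.0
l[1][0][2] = 80.0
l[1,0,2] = 80.0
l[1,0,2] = 80.0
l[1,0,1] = -82.0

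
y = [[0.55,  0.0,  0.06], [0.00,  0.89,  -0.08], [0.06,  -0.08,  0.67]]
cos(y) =[[0.85, 0.00, -0.03], [0.0, 0.63, 0.06], [-0.03, 0.06, 0.78]]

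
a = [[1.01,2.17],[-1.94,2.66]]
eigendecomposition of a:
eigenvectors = [[(0.73+0j),  (0.73-0j)], [0.28+0.63j,  (0.28-0.63j)]]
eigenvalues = [(1.84+1.88j), (1.84-1.88j)]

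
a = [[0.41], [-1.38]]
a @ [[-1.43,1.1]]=[[-0.59, 0.45], [1.97, -1.52]]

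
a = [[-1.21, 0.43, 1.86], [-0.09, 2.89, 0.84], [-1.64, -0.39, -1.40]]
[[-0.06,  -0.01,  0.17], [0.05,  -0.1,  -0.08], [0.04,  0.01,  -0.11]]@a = [[-0.21, -0.12, -0.36],[0.08, -0.24, 0.12],[0.13, 0.09, 0.24]]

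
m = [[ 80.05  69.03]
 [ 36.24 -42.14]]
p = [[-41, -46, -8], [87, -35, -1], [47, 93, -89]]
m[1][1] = -42.14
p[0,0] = -41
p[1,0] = 87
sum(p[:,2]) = -98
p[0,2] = -8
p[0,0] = -41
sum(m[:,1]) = 26.89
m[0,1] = 69.03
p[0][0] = -41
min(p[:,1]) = -46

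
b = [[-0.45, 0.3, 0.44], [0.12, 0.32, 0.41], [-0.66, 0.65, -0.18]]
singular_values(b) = [1.09, 0.63, 0.29]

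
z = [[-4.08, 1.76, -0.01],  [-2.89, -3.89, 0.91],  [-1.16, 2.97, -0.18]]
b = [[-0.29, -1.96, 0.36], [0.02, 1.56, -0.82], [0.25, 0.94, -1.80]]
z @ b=[[1.22, 10.73, -2.89],[0.99, 0.45, 0.51],[0.35, 6.74, -2.53]]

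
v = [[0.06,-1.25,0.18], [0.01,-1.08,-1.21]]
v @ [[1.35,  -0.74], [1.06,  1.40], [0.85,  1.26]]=[[-1.09, -1.57], [-2.16, -3.04]]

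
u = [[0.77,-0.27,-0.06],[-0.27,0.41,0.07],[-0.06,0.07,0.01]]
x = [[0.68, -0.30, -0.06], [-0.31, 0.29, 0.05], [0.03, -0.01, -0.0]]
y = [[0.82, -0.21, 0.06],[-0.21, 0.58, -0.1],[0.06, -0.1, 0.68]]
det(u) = -0.00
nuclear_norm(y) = 2.08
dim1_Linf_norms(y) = [0.82, 0.58, 0.68]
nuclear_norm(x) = 0.98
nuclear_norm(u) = 1.19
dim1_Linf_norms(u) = [0.77, 0.41, 0.07]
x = y @ u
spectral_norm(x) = 0.85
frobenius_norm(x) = 0.86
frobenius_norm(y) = 1.26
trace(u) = 1.19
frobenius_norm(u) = 0.96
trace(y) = 2.08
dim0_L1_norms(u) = [1.1, 0.75, 0.14]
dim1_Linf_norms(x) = [0.68, 0.31, 0.03]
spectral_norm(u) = 0.92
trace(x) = 0.97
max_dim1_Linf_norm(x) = 0.68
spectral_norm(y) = 0.98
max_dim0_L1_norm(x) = 1.02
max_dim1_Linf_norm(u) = 0.77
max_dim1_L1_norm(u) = 1.1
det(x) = 0.00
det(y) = 0.29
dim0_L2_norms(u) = [0.82, 0.5, 0.09]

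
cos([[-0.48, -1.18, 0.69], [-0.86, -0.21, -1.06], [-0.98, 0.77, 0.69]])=[[0.76, -0.54, -0.79], [-0.72, 0.89, 0.68], [0.55, -0.86, 1.42]]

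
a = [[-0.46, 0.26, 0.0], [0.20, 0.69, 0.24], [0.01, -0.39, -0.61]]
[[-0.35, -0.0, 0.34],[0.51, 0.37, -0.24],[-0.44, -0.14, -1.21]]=a@ [[0.92,0.28,-1.22], [0.28,0.49,-0.86], [0.56,-0.08,2.51]]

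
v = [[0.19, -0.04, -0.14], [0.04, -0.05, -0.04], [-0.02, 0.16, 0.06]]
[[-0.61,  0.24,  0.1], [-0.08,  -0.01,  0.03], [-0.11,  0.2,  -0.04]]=v@[[-3.62, 2.81, 0.62], [-1.02, 0.89, -0.29], [-0.30, 1.86, 0.24]]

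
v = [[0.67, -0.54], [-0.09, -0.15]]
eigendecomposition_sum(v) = [[0.68, -0.42], [-0.07, 0.04]] + [[-0.01, -0.12], [-0.02, -0.19]]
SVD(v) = [[-1.00,  -0.03], [-0.03,  1.0]] @ diag([0.8608734400144324, 0.1731961901362648]) @ [[-0.77, 0.63], [-0.63, -0.77]]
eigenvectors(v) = [[0.99, 0.52], [-0.10, 0.85]]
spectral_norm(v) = 0.86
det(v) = -0.15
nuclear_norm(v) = 1.03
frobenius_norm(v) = 0.88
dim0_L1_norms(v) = [0.76, 0.69]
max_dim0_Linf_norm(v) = 0.67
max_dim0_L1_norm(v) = 0.76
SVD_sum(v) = [[0.67, -0.54],  [0.02, -0.02]] + [[0.0, 0.00], [-0.11, -0.13]]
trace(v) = 0.52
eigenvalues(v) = [0.73, -0.21]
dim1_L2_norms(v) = [0.86, 0.17]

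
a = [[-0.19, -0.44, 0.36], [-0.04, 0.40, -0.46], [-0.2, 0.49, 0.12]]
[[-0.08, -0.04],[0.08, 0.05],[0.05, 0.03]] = a @ [[-0.01, -0.01], [0.12, 0.07], [-0.07, -0.04]]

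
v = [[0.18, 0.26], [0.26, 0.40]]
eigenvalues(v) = [0.01, 0.57]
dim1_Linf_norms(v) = [0.26, 0.4]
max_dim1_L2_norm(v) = 0.48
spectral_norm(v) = 0.57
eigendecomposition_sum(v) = [[0.01,  -0.00], [-0.00,  0.00]] + [[0.17, 0.26],[0.26, 0.4]]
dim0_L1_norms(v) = [0.44, 0.66]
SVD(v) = [[-0.55, -0.83], [-0.83, 0.55]] @ diag([0.5723118842698621, 0.0076881157301378605]) @ [[-0.55, -0.83],[-0.83, 0.55]]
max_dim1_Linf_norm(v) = 0.4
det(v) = 0.00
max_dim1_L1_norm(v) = 0.66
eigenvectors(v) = [[-0.83, -0.55],[0.55, -0.83]]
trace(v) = 0.58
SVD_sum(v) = [[0.17, 0.26], [0.26, 0.4]] + [[0.01, -0.00], [-0.0, 0.00]]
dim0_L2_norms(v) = [0.32, 0.48]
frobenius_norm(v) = 0.57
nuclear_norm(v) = 0.58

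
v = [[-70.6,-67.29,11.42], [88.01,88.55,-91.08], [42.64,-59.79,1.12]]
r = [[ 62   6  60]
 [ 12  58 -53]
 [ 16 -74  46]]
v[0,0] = -70.6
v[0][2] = 11.42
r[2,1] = -74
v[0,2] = 11.42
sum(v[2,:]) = -16.029999999999998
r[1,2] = -53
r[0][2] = 60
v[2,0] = 42.64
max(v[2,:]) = 42.64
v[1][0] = 88.01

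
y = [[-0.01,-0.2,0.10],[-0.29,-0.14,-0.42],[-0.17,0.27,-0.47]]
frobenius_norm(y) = 0.81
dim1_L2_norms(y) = [0.22, 0.53, 0.57]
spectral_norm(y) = 0.72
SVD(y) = [[0.17, 0.52, 0.84], [-0.64, 0.70, -0.31], [-0.75, -0.48, 0.46]] @ diag([0.7248875889772405, 0.35696456147867733, 0.0037795760474595387]) @ [[0.43, -0.2, 0.88], [-0.35, -0.93, -0.04], [0.83, -0.29, -0.47]]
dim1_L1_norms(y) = [0.31, 0.85, 0.91]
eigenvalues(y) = [(0.01+0j), (-0.31+0.22j), (-0.31-0.22j)]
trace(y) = -0.62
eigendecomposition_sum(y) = [[(0.01-0j), (-0-0j), 0.00-0.00j], [-0.00+0.00j, 0.00+0.00j, (-0+0j)], [-0.00+0.00j, 0j, (-0+0j)]] + [[-0.01-0.08j, (-0.1+0.01j), (0.05-0.15j)],[-0.14-0.06j, -0.07+0.18j, (-0.21-0.21j)],[(-0.08+0.11j), 0.13+0.10j, -0.23+0.12j]] + [[-0.01+0.08j, -0.10-0.01j, 0.05+0.15j], [-0.14+0.06j, -0.07-0.18j, -0.21+0.21j], [-0.08-0.11j, 0.13-0.10j, (-0.23-0.12j)]]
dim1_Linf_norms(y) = [0.2, 0.42, 0.47]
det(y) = 0.00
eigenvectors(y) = [[(-0.83+0j), (0.17+0.32j), (0.17-0.32j)], [(0.3+0j), 0.70+0.00j, (0.7-0j)], [(0.47+0j), (0.17-0.59j), (0.17+0.59j)]]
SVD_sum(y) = [[0.05, -0.02, 0.11], [-0.20, 0.09, -0.41], [-0.23, 0.11, -0.48]] + [[-0.07, -0.17, -0.01], [-0.09, -0.23, -0.01], [0.06, 0.16, 0.01]] + [[0.0, -0.0, -0.00], [-0.0, 0.00, 0.00], [0.0, -0.0, -0.0]]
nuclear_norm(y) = 1.09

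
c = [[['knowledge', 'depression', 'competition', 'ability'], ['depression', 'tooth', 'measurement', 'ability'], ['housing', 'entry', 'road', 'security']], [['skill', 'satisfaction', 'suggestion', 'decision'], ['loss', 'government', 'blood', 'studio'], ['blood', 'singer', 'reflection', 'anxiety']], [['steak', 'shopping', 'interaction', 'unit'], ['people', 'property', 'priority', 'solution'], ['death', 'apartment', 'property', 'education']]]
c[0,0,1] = 'depression'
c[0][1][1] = 'tooth'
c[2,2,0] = 'death'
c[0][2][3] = 'security'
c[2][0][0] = 'steak'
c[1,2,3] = 'anxiety'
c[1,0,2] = 'suggestion'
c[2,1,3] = 'solution'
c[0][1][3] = 'ability'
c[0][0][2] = 'competition'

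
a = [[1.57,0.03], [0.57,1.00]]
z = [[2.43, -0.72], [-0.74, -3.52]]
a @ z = [[3.79, -1.24], [0.65, -3.93]]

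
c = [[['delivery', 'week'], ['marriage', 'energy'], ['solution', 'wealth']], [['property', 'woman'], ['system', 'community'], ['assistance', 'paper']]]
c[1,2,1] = 'paper'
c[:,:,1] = [['week', 'energy', 'wealth'], ['woman', 'community', 'paper']]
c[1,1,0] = 'system'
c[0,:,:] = [['delivery', 'week'], ['marriage', 'energy'], ['solution', 'wealth']]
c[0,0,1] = 'week'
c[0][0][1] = 'week'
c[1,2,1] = 'paper'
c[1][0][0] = 'property'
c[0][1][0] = 'marriage'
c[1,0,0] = 'property'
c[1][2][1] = 'paper'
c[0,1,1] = 'energy'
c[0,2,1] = 'wealth'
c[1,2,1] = 'paper'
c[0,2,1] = 'wealth'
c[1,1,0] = 'system'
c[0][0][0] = 'delivery'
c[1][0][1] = 'woman'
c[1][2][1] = 'paper'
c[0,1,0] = 'marriage'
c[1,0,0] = 'property'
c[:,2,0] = ['solution', 'assistance']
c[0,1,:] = ['marriage', 'energy']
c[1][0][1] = 'woman'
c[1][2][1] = 'paper'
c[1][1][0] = 'system'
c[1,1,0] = 'system'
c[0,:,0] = ['delivery', 'marriage', 'solution']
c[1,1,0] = 'system'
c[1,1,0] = 'system'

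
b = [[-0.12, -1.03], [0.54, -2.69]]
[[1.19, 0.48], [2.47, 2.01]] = b @ [[-0.76, 0.89], [-1.07, -0.57]]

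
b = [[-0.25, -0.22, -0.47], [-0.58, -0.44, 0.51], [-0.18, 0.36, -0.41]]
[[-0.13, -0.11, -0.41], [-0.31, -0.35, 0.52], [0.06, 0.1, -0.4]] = b @ [[0.3, 0.29, -0.02], [0.29, 0.32, -0.08], [-0.02, -0.08, 0.92]]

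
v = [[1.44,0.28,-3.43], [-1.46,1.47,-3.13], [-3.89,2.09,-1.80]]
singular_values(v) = [5.95, 3.91, 0.04]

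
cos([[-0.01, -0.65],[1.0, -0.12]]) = [[1.34, -0.05], [0.07, 1.33]]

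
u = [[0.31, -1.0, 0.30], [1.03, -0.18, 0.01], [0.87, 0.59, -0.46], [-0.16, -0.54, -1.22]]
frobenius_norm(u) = 2.32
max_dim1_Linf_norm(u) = 1.22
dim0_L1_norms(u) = [2.37, 2.31, 1.99]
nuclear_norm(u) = 4.02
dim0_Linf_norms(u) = [1.03, 1.0, 1.22]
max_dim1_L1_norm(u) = 1.92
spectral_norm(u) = 1.41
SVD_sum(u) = [[-0.02,-0.0,0.01], [0.82,0.18,-0.32], [0.98,0.21,-0.39], [0.17,0.04,-0.07]] + [[-0.05, -0.16, -0.22], [0.02, 0.06, 0.08], [0.03, 0.08, 0.11], [-0.25, -0.75, -1.05]] + [[0.38, -0.84, 0.51], [0.19, -0.41, 0.25], [-0.14, 0.30, -0.18], [-0.08, 0.17, -0.10]]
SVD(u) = [[0.01, 0.20, -0.84], [-0.64, -0.08, -0.41], [-0.76, -0.1, 0.30], [-0.13, 0.97, 0.17]] @ diag([1.414874153407222, 1.3516135164635963, 1.2541818178131554]) @ [[-0.91, -0.20, 0.36], [-0.19, -0.57, -0.80], [-0.36, 0.8, -0.48]]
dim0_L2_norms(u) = [1.39, 1.29, 1.34]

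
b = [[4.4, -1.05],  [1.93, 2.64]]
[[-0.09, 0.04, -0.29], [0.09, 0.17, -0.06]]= b @ [[-0.01, 0.02, -0.06], [0.04, 0.05, 0.02]]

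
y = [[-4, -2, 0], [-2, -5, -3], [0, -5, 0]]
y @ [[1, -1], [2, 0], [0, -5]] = [[-8, 4], [-12, 17], [-10, 0]]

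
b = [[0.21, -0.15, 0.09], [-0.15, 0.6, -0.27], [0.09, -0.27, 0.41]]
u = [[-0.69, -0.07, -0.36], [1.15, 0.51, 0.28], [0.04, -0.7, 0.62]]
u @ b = [[-0.17, 0.16, -0.19], [0.19, 0.06, 0.08], [0.17, -0.59, 0.45]]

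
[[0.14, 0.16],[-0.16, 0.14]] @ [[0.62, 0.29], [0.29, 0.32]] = [[0.13, 0.09], [-0.06, -0.0]]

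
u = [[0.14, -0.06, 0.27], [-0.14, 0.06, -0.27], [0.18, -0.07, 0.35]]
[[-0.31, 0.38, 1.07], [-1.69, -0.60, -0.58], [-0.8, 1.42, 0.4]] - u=[[-0.45, 0.44, 0.8], [-1.55, -0.66, -0.31], [-0.98, 1.49, 0.05]]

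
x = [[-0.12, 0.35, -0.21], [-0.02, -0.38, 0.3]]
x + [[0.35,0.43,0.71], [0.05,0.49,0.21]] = [[0.23, 0.78, 0.5], [0.03, 0.11, 0.51]]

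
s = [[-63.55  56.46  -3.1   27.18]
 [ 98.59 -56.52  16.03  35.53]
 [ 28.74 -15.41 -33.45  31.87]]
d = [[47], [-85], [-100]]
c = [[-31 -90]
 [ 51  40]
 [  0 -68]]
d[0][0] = 47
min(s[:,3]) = 27.18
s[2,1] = -15.41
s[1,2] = 16.03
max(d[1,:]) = -85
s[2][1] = -15.41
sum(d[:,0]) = -138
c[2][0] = 0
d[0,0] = 47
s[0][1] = 56.46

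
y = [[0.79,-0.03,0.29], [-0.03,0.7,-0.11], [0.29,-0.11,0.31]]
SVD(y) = [[-0.85, -0.34, -0.41], [0.29, -0.94, 0.16], [-0.44, 0.02, 0.9]] @ diag([0.9492715205561424, 0.6912722194748881, 0.1594562599689696]) @ [[-0.85, 0.29, -0.44], [-0.34, -0.94, 0.02], [-0.41, 0.16, 0.9]]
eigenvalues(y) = [0.16, 0.95, 0.69]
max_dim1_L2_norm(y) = 0.84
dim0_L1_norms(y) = [1.11, 0.84, 0.71]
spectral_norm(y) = 0.95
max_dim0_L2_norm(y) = 0.84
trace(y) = 1.80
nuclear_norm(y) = 1.80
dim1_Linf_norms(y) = [0.79, 0.7, 0.31]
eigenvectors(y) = [[0.41, 0.85, 0.34], [-0.16, -0.29, 0.94], [-0.90, 0.44, -0.02]]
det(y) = 0.10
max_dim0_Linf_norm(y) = 0.79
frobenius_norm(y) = 1.19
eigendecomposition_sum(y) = [[0.03, -0.01, -0.06], [-0.01, 0.00, 0.02], [-0.06, 0.02, 0.13]] + [[0.69, -0.24, 0.35], [-0.24, 0.08, -0.12], [0.35, -0.12, 0.18]] + [[0.08,0.22,-0.0],[0.22,0.61,-0.01],[-0.0,-0.01,0.0]]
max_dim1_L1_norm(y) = 1.11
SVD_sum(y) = [[0.69,-0.24,0.35], [-0.24,0.08,-0.12], [0.35,-0.12,0.18]] + [[0.08, 0.22, -0.00], [0.22, 0.61, -0.01], [-0.0, -0.01, 0.00]] + [[0.03, -0.01, -0.06], [-0.01, 0.00, 0.02], [-0.06, 0.02, 0.13]]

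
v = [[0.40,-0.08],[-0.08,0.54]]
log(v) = [[-0.93, -0.17],[-0.17, -0.63]]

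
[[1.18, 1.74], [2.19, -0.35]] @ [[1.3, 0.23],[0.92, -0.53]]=[[3.13, -0.65],[2.52, 0.69]]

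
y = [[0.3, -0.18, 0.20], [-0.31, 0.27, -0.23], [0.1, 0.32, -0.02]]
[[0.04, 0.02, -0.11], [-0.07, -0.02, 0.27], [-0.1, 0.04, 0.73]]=y @[[0.03, 0.06, 0.14], [-0.32, 0.1, 2.31], [-0.13, 0.12, 1.33]]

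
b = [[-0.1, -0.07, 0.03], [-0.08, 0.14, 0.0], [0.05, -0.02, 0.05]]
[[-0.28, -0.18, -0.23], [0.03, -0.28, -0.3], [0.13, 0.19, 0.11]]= b @ [[2.08, 2.49, 2.6], [1.42, -0.56, -0.66], [1.03, 1.10, -0.68]]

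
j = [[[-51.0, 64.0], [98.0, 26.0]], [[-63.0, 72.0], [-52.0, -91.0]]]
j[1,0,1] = 72.0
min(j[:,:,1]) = -91.0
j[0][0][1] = 64.0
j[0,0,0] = -51.0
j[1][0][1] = 72.0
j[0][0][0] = -51.0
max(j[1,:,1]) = 72.0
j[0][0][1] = 64.0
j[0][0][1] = 64.0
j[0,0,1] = 64.0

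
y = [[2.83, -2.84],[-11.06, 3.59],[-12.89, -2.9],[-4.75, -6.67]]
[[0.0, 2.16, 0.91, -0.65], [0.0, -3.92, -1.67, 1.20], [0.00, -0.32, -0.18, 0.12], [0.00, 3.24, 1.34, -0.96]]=y @ [[0.00,0.16,0.07,-0.05], [-0.0,-0.6,-0.25,0.18]]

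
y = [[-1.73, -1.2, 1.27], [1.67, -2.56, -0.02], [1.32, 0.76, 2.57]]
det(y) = 22.441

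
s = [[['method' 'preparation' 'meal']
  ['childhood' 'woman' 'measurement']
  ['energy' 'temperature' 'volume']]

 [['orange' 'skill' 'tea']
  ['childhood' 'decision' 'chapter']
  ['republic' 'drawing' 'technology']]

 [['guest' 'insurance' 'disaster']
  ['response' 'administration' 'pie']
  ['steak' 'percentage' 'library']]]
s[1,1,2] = 'chapter'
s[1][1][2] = 'chapter'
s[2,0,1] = 'insurance'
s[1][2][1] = 'drawing'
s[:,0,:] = [['method', 'preparation', 'meal'], ['orange', 'skill', 'tea'], ['guest', 'insurance', 'disaster']]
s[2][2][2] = 'library'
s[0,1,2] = 'measurement'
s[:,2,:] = [['energy', 'temperature', 'volume'], ['republic', 'drawing', 'technology'], ['steak', 'percentage', 'library']]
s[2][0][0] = 'guest'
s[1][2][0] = 'republic'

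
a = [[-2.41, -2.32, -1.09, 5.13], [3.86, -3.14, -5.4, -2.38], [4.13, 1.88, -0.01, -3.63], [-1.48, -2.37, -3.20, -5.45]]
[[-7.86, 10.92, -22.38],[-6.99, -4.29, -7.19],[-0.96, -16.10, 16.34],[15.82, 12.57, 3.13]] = a @ [[-2.66, -3.28, 0.98], [0.47, -2.15, 1.01], [0.23, -0.12, 2.71], [-2.52, -0.41, -2.87]]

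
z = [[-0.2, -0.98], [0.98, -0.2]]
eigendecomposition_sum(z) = [[(-0.1+0.49j), -0.49-0.10j],[(0.49+0.1j), (-0.1+0.49j)]] + [[(-0.1-0.49j),(-0.49+0.1j)], [(0.49-0.1j),-0.10-0.49j]]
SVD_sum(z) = [[-0.20, 0.00],  [0.98, 0.0]] + [[0.0,-0.98], [0.00,-0.20]]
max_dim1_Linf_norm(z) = 0.98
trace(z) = -0.40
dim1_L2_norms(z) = [1.0, 1.0]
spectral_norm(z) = 1.00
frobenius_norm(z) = 1.41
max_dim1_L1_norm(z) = 1.18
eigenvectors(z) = [[0.71j, 0.00-0.71j], [(0.71+0j), (0.71-0j)]]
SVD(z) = [[-0.20, 0.98], [0.98, 0.20]] @ diag([1.0001999800039991, 1.000199980003999]) @ [[1.00, 0.00],[-0.0, -1.0]]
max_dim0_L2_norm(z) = 1.0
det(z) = 1.00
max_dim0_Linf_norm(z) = 0.98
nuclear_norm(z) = 2.00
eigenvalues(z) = [(-0.2+0.98j), (-0.2-0.98j)]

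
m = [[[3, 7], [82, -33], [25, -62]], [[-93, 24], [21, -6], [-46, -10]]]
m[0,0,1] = 7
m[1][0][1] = 24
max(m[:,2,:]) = 25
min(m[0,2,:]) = -62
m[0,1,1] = -33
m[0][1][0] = 82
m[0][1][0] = 82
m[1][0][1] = 24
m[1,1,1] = -6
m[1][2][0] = -46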